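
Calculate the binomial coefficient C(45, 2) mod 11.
0

Using Lucas' theorem:
Write n=45 and k=2 in base 11:
n in base 11: [4, 1]
k in base 11: [0, 2]
C(45,2) mod 11 = ∏ C(n_i, k_i) mod 11
Digit binomials (mod 11): C(4,0) = 1; C(1,2) = 0 (k_i > n_i)
Product: 1 × 0 = 0 ≡ 0 (mod 11)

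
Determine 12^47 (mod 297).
243

Repeated squaring. Binary of 47 = 101111.
12^1 ≡ 12 (mod 297); 12^2 ≡ 144 (mod 297); 12^4 ≡ 243 (mod 297); 12^8 ≡ 243 (mod 297); 12^16 ≡ 243 (mod 297); 12^32 ≡ 243 (mod 297)
12^47 = 12^1 × 12^2 × 12^4 × 12^8 × 12^32 ≡ 243 (mod 297)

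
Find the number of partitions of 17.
297

p(n) counts ways to write n as a sum of positive integers (order ignored).
Euler's pentagonal recurrence: p(k) = p(k-1) + p(k-2) - p(k-5) - p(k-7) + p(k-12) + p(k-15) - ... (offsets j(3j∓1)/2, signs ++--, p(0)=1, p(<0)=0).
DP table for k = 0..16: p(0)=1, p(1)=1, p(2)=2, p(3)=3, p(4)=5, p(5)=7, p(6)=11, p(7)=15, p(8)=22, p(9)=30, p(10)=42, p(11)=56, p(12)=77, p(13)=101, p(14)=135, p(15)=176, p(16)=231.
Final step: p(17) = p(16) + p(15) - p(12) - p(10) + p(5) + p(2)
= 231 + 176 - 77 - 42 + 7 + 2
= 297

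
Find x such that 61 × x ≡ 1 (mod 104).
29

gcd(61, 104) = 1, so the inverse exists.
Extended Euclidean algorithm on (104, 61):
104 = 1 × 61 + 43  ⟹  43 = (1)·104 + (-1)·61
61 = 1 × 43 + 18  ⟹  18 = (-1)·104 + (2)·61
43 = 2 × 18 + 7  ⟹  7 = (3)·104 + (-5)·61
18 = 2 × 7 + 4  ⟹  4 = (-7)·104 + (12)·61
7 = 1 × 4 + 3  ⟹  3 = (10)·104 + (-17)·61
4 = 1 × 3 + 1  ⟹  1 = (-17)·104 + (29)·61
So (29)·61 ≡ 1 (mod 104), i.e. 61^(-1) ≡ 29 (mod 104).
Check: 61 × 29 = 1769 ≡ 1 (mod 104)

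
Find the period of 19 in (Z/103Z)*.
51

103 is prime, so ord(19) divides φ(103) = 102.
Divisors of 102: 1, 2, 3, 6, 17, 34, 51, 102.
Repeated squaring: 19^1 ≡ 19, 19^2 ≡ 52, 19^4 ≡ 26, 19^8 ≡ 58, 19^16 ≡ 68, 19^32 ≡ 92, 19^64 ≡ 18 (mod 103).
Test 19^d mod 103 for each divisor d in increasing order:
19^1 ≡ 19
19^2 ≡ 52
19^3 = 19^2·19^1 ≡ 61
19^6 = 19^4·19^2 ≡ 13
19^17 = 19^16·19^1 ≡ 56
19^34 = 19^32·19^2 ≡ 46
19^51 = 19^32·19^16·19^2·19^1 ≡ 1  ← first divisor giving 1
The order is 51.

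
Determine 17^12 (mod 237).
223

Repeated squaring. Binary of 12 = 1100.
17^1 ≡ 17 (mod 237); 17^2 ≡ 52 (mod 237); 17^4 ≡ 97 (mod 237); 17^8 ≡ 166 (mod 237)
17^12 = 17^4 × 17^8 ≡ 223 (mod 237)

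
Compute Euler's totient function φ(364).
144

364 = 2^2 × 7 × 13
φ(n) = n × ∏(1 - 1/p) for each prime p dividing n
φ(364) = 364 × (1 - 1/2) × (1 - 1/7) × (1 - 1/13) = 144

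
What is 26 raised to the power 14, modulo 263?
133

Repeated squaring. Binary of 14 = 1110.
26^1 ≡ 26 (mod 263); 26^2 ≡ 150 (mod 263); 26^4 ≡ 145 (mod 263); 26^8 ≡ 248 (mod 263)
26^14 = 26^2 × 26^4 × 26^8 ≡ 133 (mod 263)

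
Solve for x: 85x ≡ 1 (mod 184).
13

gcd(85, 184) = 1, so the inverse exists.
Extended Euclidean algorithm on (184, 85):
184 = 2 × 85 + 14  ⟹  14 = (1)·184 + (-2)·85
85 = 6 × 14 + 1  ⟹  1 = (-6)·184 + (13)·85
So (13)·85 ≡ 1 (mod 184), i.e. 85^(-1) ≡ 13 (mod 184).
Check: 85 × 13 = 1105 ≡ 1 (mod 184)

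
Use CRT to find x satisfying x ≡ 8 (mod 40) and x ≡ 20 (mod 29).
368

Using Chinese Remainder Theorem:
M = 40 × 29 = 1160
M1 = 29, M2 = 40
y1 = 29^(-1) mod 40 = 29
y2 = 40^(-1) mod 29 = 8
x = (8×29×29 + 20×40×8) mod 1160 = 368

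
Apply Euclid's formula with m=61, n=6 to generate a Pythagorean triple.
(3685, 732, 3757)

Euclid's formula: a = m² - n², b = 2mn, c = m² + n²
m = 61, n = 6
a = 61² - 6² = 3721 - 36 = 3685
b = 2 × 61 × 6 = 732
c = 61² + 6² = 3721 + 36 = 3757
Verification: 3685² + 732² = 13579225 + 535824 = 14115049 = 3757² ✓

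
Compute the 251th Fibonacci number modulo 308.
89

Matrix identity: Q^n = [[F_(n+1), F_n], [F_n, F_(n-1)]] with Q = [[1,1],[1,0]].
n = 251 = 11111011₂. Square-and-multiply, entries mod 308:
Q^1 = [[1,1],[1,0]]
Q^3 = (Q^1)²·Q = [[3,2],[2,1]]
Q^7 = (Q^3)²·Q = [[21,13],[13,8]]
Q^15 = (Q^7)²·Q = [[63,302],[302,69]]
Q^31 = (Q^15)²·Q = [[133,1],[1,132]]
Q^62 = (Q^31)² = [[134,265],[265,177]]
Q^125 = (Q^62)²·Q = [[272,93],[93,179]]
Q^251 = (Q^125)²·Q = [[144,89],[89,55]]
F_251 mod 308 = Q^251[0][1] = 89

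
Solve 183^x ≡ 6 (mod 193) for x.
146

Baby-step giant-step with step n = ⌈√193⌉ = 14.
Baby steps 183^j mod 193 (j:value) for j=0..13: 0:1, 1:183, 2:100, 3:158, 4:157, 5:167, 6:67, 7:102, 8:138, 9:164, 10:97, 11:188, 12:50, 13:79.
Giant-step multiplier: 183^(-14) ≡ 183^(192-14) = 183^178 ≡ 75 (mod 193).
Giant steps γ_i = 6·75^i mod 193: γ_0=6, γ_1=64, γ_2=168, γ_3=55, γ_4=72, γ_5=189, γ_6=86, γ_7=81, γ_8=92, γ_9=145, γ_10=67 (in table at j=6).
x = i·n + j = 10·14 + 6 = 146.
Check: 183^146 ≡ 6 (mod 193).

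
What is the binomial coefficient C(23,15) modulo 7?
6

Using Lucas' theorem:
Write n=23 and k=15 in base 7:
n in base 7: [3, 2]
k in base 7: [2, 1]
C(23,15) mod 7 = ∏ C(n_i, k_i) mod 7
Digit binomials (mod 7): C(3,2) = 3; C(2,1) = 2
Product: 3 × 2 = 6 ≡ 6 (mod 7)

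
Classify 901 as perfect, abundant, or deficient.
deficient

Proper divisors of 901: sum = 1 + 17 + 53 = 71
Since 71 < 901, 901 is deficient.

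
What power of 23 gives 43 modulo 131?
28

Baby-step giant-step with step n = ⌈√131⌉ = 12.
Baby steps 23^j mod 131 (j:value) for j=0..11: 0:1, 1:23, 2:5, 3:115, 4:25, 5:51, 6:125, 7:124, 8:101, 9:96, 10:112, 11:87.
Giant-step multiplier: 23^(-12) ≡ 23^(130-12) = 23^118 ≡ 91 (mod 131).
Giant steps γ_i = 43·91^i mod 131: γ_0=43, γ_1=114, γ_2=25 (in table at j=4).
x = i·n + j = 2·12 + 4 = 28.
Check: 23^28 ≡ 43 (mod 131).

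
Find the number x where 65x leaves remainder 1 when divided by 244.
229

gcd(65, 244) = 1, so the inverse exists.
Extended Euclidean algorithm on (244, 65):
244 = 3 × 65 + 49  ⟹  49 = (1)·244 + (-3)·65
65 = 1 × 49 + 16  ⟹  16 = (-1)·244 + (4)·65
49 = 3 × 16 + 1  ⟹  1 = (4)·244 + (-15)·65
So (-15)·65 ≡ 1 (mod 244), i.e. 65^(-1) ≡ -15 ≡ 229 (mod 244).
Check: 65 × 229 = 14885 ≡ 1 (mod 244)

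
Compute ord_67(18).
66

67 is prime, so ord(18) divides φ(67) = 66.
Divisors of 66: 1, 2, 3, 6, 11, 22, 33, 66.
Repeated squaring: 18^1 ≡ 18, 18^2 ≡ 56, 18^4 ≡ 54, 18^8 ≡ 35, 18^16 ≡ 19, 18^32 ≡ 26, 18^64 ≡ 6 (mod 67).
Test 18^d mod 67 for each divisor d in increasing order:
18^1 ≡ 18
18^2 ≡ 56
18^3 = 18^2·18^1 ≡ 3
18^6 = 18^4·18^2 ≡ 9
18^11 = 18^8·18^2·18^1 ≡ 38
18^22 = 18^16·18^4·18^2 ≡ 37
18^33 = 18^32·18^1 ≡ 66
18^66 = 18^64·18^2 ≡ 1  ← first divisor giving 1
The order is 66.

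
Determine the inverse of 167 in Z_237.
44

gcd(167, 237) = 1, so the inverse exists.
Extended Euclidean algorithm on (237, 167):
237 = 1 × 167 + 70  ⟹  70 = (1)·237 + (-1)·167
167 = 2 × 70 + 27  ⟹  27 = (-2)·237 + (3)·167
70 = 2 × 27 + 16  ⟹  16 = (5)·237 + (-7)·167
27 = 1 × 16 + 11  ⟹  11 = (-7)·237 + (10)·167
16 = 1 × 11 + 5  ⟹  5 = (12)·237 + (-17)·167
11 = 2 × 5 + 1  ⟹  1 = (-31)·237 + (44)·167
So (44)·167 ≡ 1 (mod 237), i.e. 167^(-1) ≡ 44 (mod 237).
Check: 167 × 44 = 7348 ≡ 1 (mod 237)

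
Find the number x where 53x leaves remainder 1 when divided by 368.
125

gcd(53, 368) = 1, so the inverse exists.
Extended Euclidean algorithm on (368, 53):
368 = 6 × 53 + 50  ⟹  50 = (1)·368 + (-6)·53
53 = 1 × 50 + 3  ⟹  3 = (-1)·368 + (7)·53
50 = 16 × 3 + 2  ⟹  2 = (17)·368 + (-118)·53
3 = 1 × 2 + 1  ⟹  1 = (-18)·368 + (125)·53
So (125)·53 ≡ 1 (mod 368), i.e. 53^(-1) ≡ 125 (mod 368).
Check: 53 × 125 = 6625 ≡ 1 (mod 368)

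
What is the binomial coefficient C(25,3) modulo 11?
1

Using Lucas' theorem:
Write n=25 and k=3 in base 11:
n in base 11: [2, 3]
k in base 11: [0, 3]
C(25,3) mod 11 = ∏ C(n_i, k_i) mod 11
Digit binomials (mod 11): C(2,0) = 1; C(3,3) = 1
Product: 1 × 1 = 1 ≡ 1 (mod 11)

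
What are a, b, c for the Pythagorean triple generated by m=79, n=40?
(4641, 6320, 7841)

Euclid's formula: a = m² - n², b = 2mn, c = m² + n²
m = 79, n = 40
a = 79² - 40² = 6241 - 1600 = 4641
b = 2 × 79 × 40 = 6320
c = 79² + 40² = 6241 + 1600 = 7841
Verification: 4641² + 6320² = 21538881 + 39942400 = 61481281 = 7841² ✓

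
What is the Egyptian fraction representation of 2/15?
1/8 + 1/120

Greedy algorithm:
2/15: ceiling(15/2) = 8, use 1/8
1/120: ceiling(120/1) = 120, use 1/120
Result: 2/15 = 1/8 + 1/120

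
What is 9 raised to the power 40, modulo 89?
32

Repeated squaring. Binary of 40 = 101000.
9^1 ≡ 9 (mod 89); 9^2 ≡ 81 (mod 89); 9^4 ≡ 64 (mod 89); 9^8 ≡ 2 (mod 89); 9^16 ≡ 4 (mod 89); 9^32 ≡ 16 (mod 89)
9^40 = 9^8 × 9^32 ≡ 32 (mod 89)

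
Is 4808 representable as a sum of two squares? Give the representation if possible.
38² + 58² (a=38, b=58)

Factorization: 4808 = 2^3 × 601
By Fermat: n is sum of two squares iff every prime p ≡ 3 (mod 4) appears to even power.
All primes ≡ 3 (mod 4) appear to even power.
Search a = 0, 1, 2, … for 4808 - a² a perfect square: first hit at a = 38: 4808 - 1444 = 3364 = 58².
4808 = 38² + 58² = 1444 + 3364 ✓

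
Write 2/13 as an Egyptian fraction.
1/7 + 1/91

Greedy algorithm:
2/13: ceiling(13/2) = 7, use 1/7
1/91: ceiling(91/1) = 91, use 1/91
Result: 2/13 = 1/7 + 1/91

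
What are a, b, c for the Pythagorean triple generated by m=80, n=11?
(6279, 1760, 6521)

Euclid's formula: a = m² - n², b = 2mn, c = m² + n²
m = 80, n = 11
a = 80² - 11² = 6400 - 121 = 6279
b = 2 × 80 × 11 = 1760
c = 80² + 11² = 6400 + 121 = 6521
Verification: 6279² + 1760² = 39425841 + 3097600 = 42523441 = 6521² ✓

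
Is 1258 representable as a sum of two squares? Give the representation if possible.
13² + 33² (a=13, b=33)

Factorization: 1258 = 2 × 17 × 37
By Fermat: n is sum of two squares iff every prime p ≡ 3 (mod 4) appears to even power.
All primes ≡ 3 (mod 4) appear to even power.
Search a = 0, 1, 2, … for 1258 - a² a perfect square: first hit at a = 13: 1258 - 169 = 1089 = 33².
1258 = 13² + 33² = 169 + 1089 ✓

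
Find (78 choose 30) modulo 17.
0

Using Lucas' theorem:
Write n=78 and k=30 in base 17:
n in base 17: [4, 10]
k in base 17: [1, 13]
C(78,30) mod 17 = ∏ C(n_i, k_i) mod 17
Digit binomials (mod 17): C(4,1) = 4; C(10,13) = 0 (k_i > n_i)
Product: 4 × 0 = 0 ≡ 0 (mod 17)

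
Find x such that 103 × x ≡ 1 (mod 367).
310

gcd(103, 367) = 1, so the inverse exists.
Extended Euclidean algorithm on (367, 103):
367 = 3 × 103 + 58  ⟹  58 = (1)·367 + (-3)·103
103 = 1 × 58 + 45  ⟹  45 = (-1)·367 + (4)·103
58 = 1 × 45 + 13  ⟹  13 = (2)·367 + (-7)·103
45 = 3 × 13 + 6  ⟹  6 = (-7)·367 + (25)·103
13 = 2 × 6 + 1  ⟹  1 = (16)·367 + (-57)·103
So (-57)·103 ≡ 1 (mod 367), i.e. 103^(-1) ≡ -57 ≡ 310 (mod 367).
Check: 103 × 310 = 31930 ≡ 1 (mod 367)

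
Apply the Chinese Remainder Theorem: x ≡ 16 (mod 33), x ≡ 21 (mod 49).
511

Using Chinese Remainder Theorem:
M = 33 × 49 = 1617
M1 = 49, M2 = 33
y1 = 49^(-1) mod 33 = 31
y2 = 33^(-1) mod 49 = 3
x = (16×49×31 + 21×33×3) mod 1617 = 511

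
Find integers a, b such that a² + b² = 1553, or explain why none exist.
23² + 32² (a=23, b=32)

Factorization: 1553 = 1553
By Fermat: n is sum of two squares iff every prime p ≡ 3 (mod 4) appears to even power.
All primes ≡ 3 (mod 4) appear to even power.
Search a = 0, 1, 2, … for 1553 - a² a perfect square: first hit at a = 23: 1553 - 529 = 1024 = 32².
1553 = 23² + 32² = 529 + 1024 ✓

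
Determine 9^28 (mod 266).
9

Repeated squaring. Binary of 28 = 11100.
9^1 ≡ 9 (mod 266); 9^2 ≡ 81 (mod 266); 9^4 ≡ 177 (mod 266); 9^8 ≡ 207 (mod 266); 9^16 ≡ 23 (mod 266)
9^28 = 9^4 × 9^8 × 9^16 ≡ 9 (mod 266)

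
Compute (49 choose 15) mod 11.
9

Using Lucas' theorem:
Write n=49 and k=15 in base 11:
n in base 11: [4, 5]
k in base 11: [1, 4]
C(49,15) mod 11 = ∏ C(n_i, k_i) mod 11
Digit binomials (mod 11): C(4,1) = 4; C(5,4) = 5
Product: 4 × 5 = 20 ≡ 9 (mod 11)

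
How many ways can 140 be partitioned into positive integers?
15065878135

p(n) counts ways to write n as a sum of positive integers (order ignored).
Euler's pentagonal recurrence: p(k) = p(k-1) + p(k-2) - p(k-5) - p(k-7) + p(k-12) + p(k-15) - ... (offsets j(3j∓1)/2, signs ++--, p(0)=1, p(<0)=0).
DP table for k = 0..139: p(0)=1, p(1)=1, p(2)=2, p(3)=3, p(4)=5, p(5)=7, p(6)=11, p(7)=15, p(8)=22, p(9)=30, p(10)=42, p(11)=56, p(12)=77, p(13)=101, p(14)=135, p(15)=176, p(16)=231, p(17)=297, p(18)=385, p(19)=490, p(20)=627, p(21)=792, p(22)=1002, p(23)=1255, p(24)=1575, p(25)=1958, p(26)=2436, p(27)=3010, p(28)=3718, p(29)=4565, p(30)=5604, p(31)=6842, p(32)=8349, p(33)=10143, p(34)=12310, p(35)=14883, p(36)=17977, p(37)=21637, p(38)=26015, p(39)=31185, p(40)=37338, p(41)=44583, p(42)=53174, p(43)=63261, p(44)=75175, p(45)=89134, p(46)=105558, p(47)=124754, p(48)=147273, p(49)=173525, p(50)=204226, p(51)=239943, p(52)=281589, p(53)=329931, p(54)=386155, p(55)=451276, p(56)=526823, p(57)=614154, p(58)=715220, p(59)=831820, p(60)=966467, p(61)=1121505, p(62)=1300156, p(63)=1505499, p(64)=1741630, p(65)=2012558, p(66)=2323520, p(67)=2679689, p(68)=3087735, p(69)=3554345, p(70)=4087968, p(71)=4697205, p(72)=5392783, p(73)=6185689, p(74)=7089500, p(75)=8118264, p(76)=9289091, p(77)=10619863, p(78)=12132164, p(79)=13848650, p(80)=15796476, p(81)=18004327, p(82)=20506255, p(83)=23338469, p(84)=26543660, p(85)=30167357, p(86)=34262962, p(87)=38887673, p(88)=44108109, p(89)=49995925, p(90)=56634173, p(91)=64112359, p(92)=72533807, p(93)=82010177, p(94)=92669720, p(95)=104651419, p(96)=118114304, p(97)=133230930, p(98)=150198136, p(99)=169229875, p(100)=190569292, p(101)=214481126, p(102)=241265379, p(103)=271248950, p(104)=304801365, p(105)=342325709, p(106)=384276336, p(107)=431149389, p(108)=483502844, p(109)=541946240, p(110)=607163746, p(111)=679903203, p(112)=761002156, p(113)=851376628, p(114)=952050665, p(115)=1064144451, p(116)=1188908248, p(117)=1327710076, p(118)=1482074143, p(119)=1653668665, p(120)=1844349560, p(121)=2056148051, p(122)=2291320912, p(123)=2552338241, p(124)=2841940500, p(125)=3163127352, p(126)=3519222692, p(127)=3913864295, p(128)=4351078600, p(129)=4835271870, p(130)=5371315400, p(131)=5964539504, p(132)=6620830889, p(133)=7346629512, p(134)=8149040695, p(135)=9035836076, p(136)=10015581680, p(137)=11097645016, p(138)=12292341831, p(139)=13610949895.
Final step: p(140) = p(139) + p(138) - p(135) - p(133) + p(128) + p(125) - p(118) - p(114) + p(105) + p(100) - p(89) - p(83) + p(70) + p(63) - p(48) - p(40) + p(23) + p(14)
= 13610949895 + 12292341831 - 9035836076 - 7346629512 + 4351078600 + 3163127352 - 1482074143 - 952050665 + 342325709 + 190569292 - 49995925 - 23338469 + 4087968 + 1505499 - 147273 - 37338 + 1255 + 135
= 15065878135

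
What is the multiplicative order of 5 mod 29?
14

29 is prime, so ord(5) divides φ(29) = 28.
Divisors of 28: 1, 2, 4, 7, 14, 28.
Repeated squaring: 5^1 ≡ 5, 5^2 ≡ 25, 5^4 ≡ 16, 5^8 ≡ 24, 5^16 ≡ 25 (mod 29).
Test 5^d mod 29 for each divisor d in increasing order:
5^1 ≡ 5
5^2 ≡ 25
5^4 ≡ 16
5^7 = 5^4·5^2·5^1 ≡ 28
5^14 = 5^8·5^4·5^2 ≡ 1  ← first divisor giving 1
The order is 14.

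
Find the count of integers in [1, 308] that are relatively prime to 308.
120

308 = 2^2 × 7 × 11
φ(n) = n × ∏(1 - 1/p) for each prime p dividing n
φ(308) = 308 × (1 - 1/2) × (1 - 1/7) × (1 - 1/11) = 120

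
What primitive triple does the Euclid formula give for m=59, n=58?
(117, 6844, 6845)

Euclid's formula: a = m² - n², b = 2mn, c = m² + n²
m = 59, n = 58
a = 59² - 58² = 3481 - 3364 = 117
b = 2 × 59 × 58 = 6844
c = 59² + 58² = 3481 + 3364 = 6845
Verification: 117² + 6844² = 13689 + 46840336 = 46854025 = 6845² ✓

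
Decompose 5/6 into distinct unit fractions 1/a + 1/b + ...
1/2 + 1/3

Greedy algorithm:
5/6: ceiling(6/5) = 2, use 1/2
1/3: ceiling(3/1) = 3, use 1/3
Result: 5/6 = 1/2 + 1/3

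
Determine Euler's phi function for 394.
196

394 = 2 × 197
φ(n) = n × ∏(1 - 1/p) for each prime p dividing n
φ(394) = 394 × (1 - 1/2) × (1 - 1/197) = 196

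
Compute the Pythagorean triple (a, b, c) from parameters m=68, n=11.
(4503, 1496, 4745)

Euclid's formula: a = m² - n², b = 2mn, c = m² + n²
m = 68, n = 11
a = 68² - 11² = 4624 - 121 = 4503
b = 2 × 68 × 11 = 1496
c = 68² + 11² = 4624 + 121 = 4745
Verification: 4503² + 1496² = 20277009 + 2238016 = 22515025 = 4745² ✓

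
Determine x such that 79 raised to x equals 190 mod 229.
41

Baby-step giant-step with step n = ⌈√229⌉ = 16.
Baby steps 79^j mod 229 (j:value) for j=0..15: 0:1, 1:79, 2:58, 3:2, 4:158, 5:116, 6:4, 7:87, 8:3, 9:8, 10:174, 11:6, 12:16, 13:119, 14:12, 15:32.
Giant-step multiplier: 79^(-16) ≡ 79^(228-16) = 79^212 ≡ 51 (mod 229).
Giant steps γ_i = 190·51^i mod 229: γ_0=190, γ_1=72, γ_2=8 (in table at j=9).
x = i·n + j = 2·16 + 9 = 41.
Check: 79^41 ≡ 190 (mod 229).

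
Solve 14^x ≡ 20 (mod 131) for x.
34

Baby-step giant-step with step n = ⌈√131⌉ = 12.
Baby steps 14^j mod 131 (j:value) for j=0..11: 0:1, 1:14, 2:65, 3:124, 4:33, 5:69, 6:49, 7:31, 8:41, 9:50, 10:45, 11:106.
Giant-step multiplier: 14^(-12) ≡ 14^(130-12) = 14^118 ≡ 64 (mod 131).
Giant steps γ_i = 20·64^i mod 131: γ_0=20, γ_1=101, γ_2=45 (in table at j=10).
x = i·n + j = 2·12 + 10 = 34.
Check: 14^34 ≡ 20 (mod 131).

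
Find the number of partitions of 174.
397125074750

p(n) counts ways to write n as a sum of positive integers (order ignored).
Euler's pentagonal recurrence: p(k) = p(k-1) + p(k-2) - p(k-5) - p(k-7) + p(k-12) + p(k-15) - ... (offsets j(3j∓1)/2, signs ++--, p(0)=1, p(<0)=0).
DP table for k = 0..173: p(0)=1, p(1)=1, p(2)=2, p(3)=3, p(4)=5, p(5)=7, p(6)=11, p(7)=15, p(8)=22, p(9)=30, p(10)=42, p(11)=56, p(12)=77, p(13)=101, p(14)=135, p(15)=176, p(16)=231, p(17)=297, p(18)=385, p(19)=490, p(20)=627, p(21)=792, p(22)=1002, p(23)=1255, p(24)=1575, p(25)=1958, p(26)=2436, p(27)=3010, p(28)=3718, p(29)=4565, p(30)=5604, p(31)=6842, p(32)=8349, p(33)=10143, p(34)=12310, p(35)=14883, p(36)=17977, p(37)=21637, p(38)=26015, p(39)=31185, p(40)=37338, p(41)=44583, p(42)=53174, p(43)=63261, p(44)=75175, p(45)=89134, p(46)=105558, p(47)=124754, p(48)=147273, p(49)=173525, p(50)=204226, p(51)=239943, p(52)=281589, p(53)=329931, p(54)=386155, p(55)=451276, p(56)=526823, p(57)=614154, p(58)=715220, p(59)=831820, p(60)=966467, p(61)=1121505, p(62)=1300156, p(63)=1505499, p(64)=1741630, p(65)=2012558, p(66)=2323520, p(67)=2679689, p(68)=3087735, p(69)=3554345, p(70)=4087968, p(71)=4697205, p(72)=5392783, p(73)=6185689, p(74)=7089500, p(75)=8118264, p(76)=9289091, p(77)=10619863, p(78)=12132164, p(79)=13848650, p(80)=15796476, p(81)=18004327, p(82)=20506255, p(83)=23338469, p(84)=26543660, p(85)=30167357, p(86)=34262962, p(87)=38887673, p(88)=44108109, p(89)=49995925, p(90)=56634173, p(91)=64112359, p(92)=72533807, p(93)=82010177, p(94)=92669720, p(95)=104651419, p(96)=118114304, p(97)=133230930, p(98)=150198136, p(99)=169229875, p(100)=190569292, p(101)=214481126, p(102)=241265379, p(103)=271248950, p(104)=304801365, p(105)=342325709, p(106)=384276336, p(107)=431149389, p(108)=483502844, p(109)=541946240, p(110)=607163746, p(111)=679903203, p(112)=761002156, p(113)=851376628, p(114)=952050665, p(115)=1064144451, p(116)=1188908248, p(117)=1327710076, p(118)=1482074143, p(119)=1653668665, p(120)=1844349560, p(121)=2056148051, p(122)=2291320912, p(123)=2552338241, p(124)=2841940500, p(125)=3163127352, p(126)=3519222692, p(127)=3913864295, p(128)=4351078600, p(129)=4835271870, p(130)=5371315400, p(131)=5964539504, p(132)=6620830889, p(133)=7346629512, p(134)=8149040695, p(135)=9035836076, p(136)=10015581680, p(137)=11097645016, p(138)=12292341831, p(139)=13610949895, p(140)=15065878135, p(141)=16670689208, p(142)=18440293320, p(143)=20390982757, p(144)=22540654445, p(145)=24908858009, p(146)=27517052599, p(147)=30388671978, p(148)=33549419497, p(149)=37027355200, p(150)=40853235313, p(151)=45060624582, p(152)=49686288421, p(153)=54770336324, p(154)=60356673280, p(155)=66493182097, p(156)=73232243759, p(157)=80630964769, p(158)=88751778802, p(159)=97662728555, p(160)=107438159466, p(161)=118159068427, p(162)=129913904637, p(163)=142798995930, p(164)=156919475295, p(165)=172389800255, p(166)=189334822579, p(167)=207890420102, p(168)=228204732751, p(169)=250438925115, p(170)=274768617130, p(171)=301384802048, p(172)=330495499613, p(173)=362326859895.
Final step: p(174) = p(173) + p(172) - p(169) - p(167) + p(162) + p(159) - p(152) - p(148) + p(139) + p(134) - p(123) - p(117) + p(104) + p(97) - p(82) - p(74) + p(57) + p(48) - p(29) - p(19)
= 362326859895 + 330495499613 - 250438925115 - 207890420102 + 129913904637 + 97662728555 - 49686288421 - 33549419497 + 13610949895 + 8149040695 - 2552338241 - 1327710076 + 304801365 + 133230930 - 20506255 - 7089500 + 614154 + 147273 - 4565 - 490
= 397125074750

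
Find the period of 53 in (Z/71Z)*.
70

71 is prime, so ord(53) divides φ(71) = 70.
Divisors of 70: 1, 2, 5, 7, 10, 14, 35, 70.
Repeated squaring: 53^1 ≡ 53, 53^2 ≡ 40, 53^4 ≡ 38, 53^8 ≡ 24, 53^16 ≡ 8, 53^32 ≡ 64, 53^64 ≡ 49 (mod 71).
Test 53^d mod 71 for each divisor d in increasing order:
53^1 ≡ 53
53^2 ≡ 40
53^5 = 53^4·53^1 ≡ 26
53^7 = 53^4·53^2·53^1 ≡ 46
53^10 = 53^8·53^2 ≡ 37
53^14 = 53^8·53^4·53^2 ≡ 57
53^35 = 53^32·53^2·53^1 ≡ 70
53^70 = 53^64·53^4·53^2 ≡ 1  ← first divisor giving 1
The order is 70.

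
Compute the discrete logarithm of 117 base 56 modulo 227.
155

Baby-step giant-step with step n = ⌈√227⌉ = 16.
Baby steps 56^j mod 227 (j:value) for j=0..15: 0:1, 1:56, 2:185, 3:145, 4:175, 5:39, 6:141, 7:178, 8:207, 9:15, 10:159, 11:51, 12:132, 13:128, 14:131, 15:72.
Giant-step multiplier: 56^(-16) ≡ 56^(226-16) = 56^210 ≡ 21 (mod 227).
Giant steps γ_i = 117·21^i mod 227: γ_0=117, γ_1=187, γ_2=68, γ_3=66, γ_4=24, γ_5=50, γ_6=142, γ_7=31, γ_8=197, γ_9=51 (in table at j=11).
x = i·n + j = 9·16 + 11 = 155.
Check: 56^155 ≡ 117 (mod 227).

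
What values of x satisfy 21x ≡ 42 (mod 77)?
x ≡ 2 (mod 11)

gcd(21, 77) = 7, which divides 42, so solutions exist.
Divide through by 7: 3x ≡ 6 (mod 11).
Find 3^(-1) mod 11 by the extended Euclidean algorithm:
11 = 3 × 3 + 2  ⟹  2 = (1)·11 + (-3)·3
3 = 1 × 2 + 1  ⟹  1 = (-1)·11 + (4)·3
So (4)·3 ≡ 1 (mod 11), i.e. 3^(-1) ≡ 4 (mod 11).
x ≡ 4 × 6 = 24 ≡ 2 (mod 11).
Check: 21 × 2 = 42 ≡ 42 (mod 77).
x ≡ 2 (mod 11), giving 7 solutions mod 77.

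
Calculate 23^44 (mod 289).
268

Repeated squaring. Binary of 44 = 101100.
23^1 ≡ 23 (mod 289); 23^2 ≡ 240 (mod 289); 23^4 ≡ 89 (mod 289); 23^8 ≡ 118 (mod 289); 23^16 ≡ 52 (mod 289); 23^32 ≡ 103 (mod 289)
23^44 = 23^4 × 23^8 × 23^32 ≡ 268 (mod 289)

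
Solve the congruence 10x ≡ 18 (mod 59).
x ≡ 49 (mod 59)

gcd(10, 59) = 1, which divides 18, so solutions exist.
Find 10^(-1) mod 59 by the extended Euclidean algorithm:
59 = 5 × 10 + 9  ⟹  9 = (1)·59 + (-5)·10
10 = 1 × 9 + 1  ⟹  1 = (-1)·59 + (6)·10
So (6)·10 ≡ 1 (mod 59), i.e. 10^(-1) ≡ 6 (mod 59).
x ≡ 6 × 18 = 108 ≡ 49 (mod 59).
Check: 10 × 49 = 490 ≡ 18 (mod 59).
Unique solution: x ≡ 49 (mod 59)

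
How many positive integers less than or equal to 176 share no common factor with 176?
80

176 = 2^4 × 11
φ(n) = n × ∏(1 - 1/p) for each prime p dividing n
φ(176) = 176 × (1 - 1/2) × (1 - 1/11) = 80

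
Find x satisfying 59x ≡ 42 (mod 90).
x ≡ 48 (mod 90)

gcd(59, 90) = 1, which divides 42, so solutions exist.
Find 59^(-1) mod 90 by the extended Euclidean algorithm:
90 = 1 × 59 + 31  ⟹  31 = (1)·90 + (-1)·59
59 = 1 × 31 + 28  ⟹  28 = (-1)·90 + (2)·59
31 = 1 × 28 + 3  ⟹  3 = (2)·90 + (-3)·59
28 = 9 × 3 + 1  ⟹  1 = (-19)·90 + (29)·59
So (29)·59 ≡ 1 (mod 90), i.e. 59^(-1) ≡ 29 (mod 90).
x ≡ 29 × 42 = 1218 ≡ 48 (mod 90).
Check: 59 × 48 = 2832 ≡ 42 (mod 90).
Unique solution: x ≡ 48 (mod 90)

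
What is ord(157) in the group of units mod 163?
54

163 is prime, so ord(157) divides φ(163) = 162.
Divisors of 162: 1, 2, 3, 6, 9, 18, 27, 54, 81, 162.
Repeated squaring: 157^1 ≡ 157, 157^2 ≡ 36, 157^4 ≡ 155, 157^8 ≡ 64, 157^16 ≡ 21, 157^32 ≡ 115, 157^64 ≡ 22, 157^128 ≡ 158 (mod 163).
Test 157^d mod 163 for each divisor d in increasing order:
157^1 ≡ 157
157^2 ≡ 36
157^3 = 157^2·157^1 ≡ 110
157^6 = 157^4·157^2 ≡ 38
157^9 = 157^8·157^1 ≡ 105
157^18 = 157^16·157^2 ≡ 104
157^27 = 157^16·157^8·157^2·157^1 ≡ 162
157^54 = 157^32·157^16·157^4·157^2 ≡ 1  ← first divisor giving 1
The order is 54.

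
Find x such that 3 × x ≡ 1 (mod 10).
7

gcd(3, 10) = 1, so the inverse exists.
Extended Euclidean algorithm on (10, 3):
10 = 3 × 3 + 1  ⟹  1 = (1)·10 + (-3)·3
So (-3)·3 ≡ 1 (mod 10), i.e. 3^(-1) ≡ -3 ≡ 7 (mod 10).
Check: 3 × 7 = 21 ≡ 1 (mod 10)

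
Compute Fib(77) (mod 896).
149

Matrix identity: Q^n = [[F_(n+1), F_n], [F_n, F_(n-1)]] with Q = [[1,1],[1,0]].
n = 77 = 1001101₂. Square-and-multiply, entries mod 896:
Q^1 = [[1,1],[1,0]]
Q^2 = (Q^1)² = [[2,1],[1,1]]
Q^4 = (Q^2)² = [[5,3],[3,2]]
Q^9 = (Q^4)²·Q = [[55,34],[34,21]]
Q^19 = (Q^9)²·Q = [[493,597],[597,792]]
Q^38 = (Q^19)² = [[34,169],[169,761]]
Q^77 = (Q^38)²·Q = [[104,149],[149,851]]
F_77 mod 896 = Q^77[0][1] = 149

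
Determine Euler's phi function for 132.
40

132 = 2^2 × 3 × 11
φ(n) = n × ∏(1 - 1/p) for each prime p dividing n
φ(132) = 132 × (1 - 1/2) × (1 - 1/3) × (1 - 1/11) = 40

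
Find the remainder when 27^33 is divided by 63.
27

Repeated squaring. Binary of 33 = 100001.
27^1 ≡ 27 (mod 63); 27^2 ≡ 36 (mod 63); 27^4 ≡ 36 (mod 63); 27^8 ≡ 36 (mod 63); 27^16 ≡ 36 (mod 63); 27^32 ≡ 36 (mod 63)
27^33 = 27^1 × 27^32 ≡ 27 (mod 63)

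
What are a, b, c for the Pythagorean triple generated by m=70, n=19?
(4539, 2660, 5261)

Euclid's formula: a = m² - n², b = 2mn, c = m² + n²
m = 70, n = 19
a = 70² - 19² = 4900 - 361 = 4539
b = 2 × 70 × 19 = 2660
c = 70² + 19² = 4900 + 361 = 5261
Verification: 4539² + 2660² = 20602521 + 7075600 = 27678121 = 5261² ✓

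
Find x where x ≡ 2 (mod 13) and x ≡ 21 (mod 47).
444

Using Chinese Remainder Theorem:
M = 13 × 47 = 611
M1 = 47, M2 = 13
y1 = 47^(-1) mod 13 = 5
y2 = 13^(-1) mod 47 = 29
x = (2×47×5 + 21×13×29) mod 611 = 444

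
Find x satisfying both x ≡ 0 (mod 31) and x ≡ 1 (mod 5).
31

Using Chinese Remainder Theorem:
M = 31 × 5 = 155
M1 = 5, M2 = 31
y1 = 5^(-1) mod 31 = 25
y2 = 31^(-1) mod 5 = 1
x = (0×5×25 + 1×31×1) mod 155 = 31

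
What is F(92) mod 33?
12

Matrix identity: Q^n = [[F_(n+1), F_n], [F_n, F_(n-1)]] with Q = [[1,1],[1,0]].
n = 92 = 1011100₂. Square-and-multiply, entries mod 33:
Q^1 = [[1,1],[1,0]]
Q^2 = (Q^1)² = [[2,1],[1,1]]
Q^5 = (Q^2)²·Q = [[8,5],[5,3]]
Q^11 = (Q^5)²·Q = [[12,23],[23,22]]
Q^23 = (Q^11)²·Q = [[3,13],[13,23]]
Q^46 = (Q^23)² = [[13,8],[8,5]]
Q^92 = (Q^46)² = [[2,12],[12,23]]
F_92 mod 33 = Q^92[0][1] = 12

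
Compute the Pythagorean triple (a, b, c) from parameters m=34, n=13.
(987, 884, 1325)

Euclid's formula: a = m² - n², b = 2mn, c = m² + n²
m = 34, n = 13
a = 34² - 13² = 1156 - 169 = 987
b = 2 × 34 × 13 = 884
c = 34² + 13² = 1156 + 169 = 1325
Verification: 987² + 884² = 974169 + 781456 = 1755625 = 1325² ✓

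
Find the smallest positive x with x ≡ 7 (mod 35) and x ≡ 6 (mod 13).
357

Using Chinese Remainder Theorem:
M = 35 × 13 = 455
M1 = 13, M2 = 35
y1 = 13^(-1) mod 35 = 27
y2 = 35^(-1) mod 13 = 3
x = (7×13×27 + 6×35×3) mod 455 = 357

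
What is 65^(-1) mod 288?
257

gcd(65, 288) = 1, so the inverse exists.
Extended Euclidean algorithm on (288, 65):
288 = 4 × 65 + 28  ⟹  28 = (1)·288 + (-4)·65
65 = 2 × 28 + 9  ⟹  9 = (-2)·288 + (9)·65
28 = 3 × 9 + 1  ⟹  1 = (7)·288 + (-31)·65
So (-31)·65 ≡ 1 (mod 288), i.e. 65^(-1) ≡ -31 ≡ 257 (mod 288).
Check: 65 × 257 = 16705 ≡ 1 (mod 288)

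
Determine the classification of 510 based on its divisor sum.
abundant

Proper divisors of 510: sum = 1 + 2 + 3 + 5 + 6 + 10 + 15 + 17 + 30 + 34 + 51 + 85 + 102 + 170 + 255 = 786
Since 786 > 510, 510 is abundant.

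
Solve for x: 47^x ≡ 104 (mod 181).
179

Baby-step giant-step with step n = ⌈√181⌉ = 14.
Baby steps 47^j mod 181 (j:value) for j=0..13: 0:1, 1:47, 2:37, 3:110, 4:102, 5:88, 6:154, 7:179, 8:87, 9:107, 10:142, 11:158, 12:5, 13:54.
Giant-step multiplier: 47^(-14) ≡ 47^(180-14) = 47^166 ≡ 136 (mod 181).
Giant steps γ_i = 104·136^i mod 181: γ_0=104, γ_1=26, γ_2=97, γ_3=160, γ_4=40, γ_5=10, γ_6=93, γ_7=159, γ_8=85, γ_9=157, γ_10=175, γ_11=89, γ_12=158 (in table at j=11).
x = i·n + j = 12·14 + 11 = 179.
Check: 47^179 ≡ 104 (mod 181).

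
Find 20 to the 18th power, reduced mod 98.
64

Repeated squaring. Binary of 18 = 10010.
20^1 ≡ 20 (mod 98); 20^2 ≡ 8 (mod 98); 20^4 ≡ 64 (mod 98); 20^8 ≡ 78 (mod 98); 20^16 ≡ 8 (mod 98)
20^18 = 20^2 × 20^16 ≡ 64 (mod 98)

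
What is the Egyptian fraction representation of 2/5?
1/3 + 1/15

Greedy algorithm:
2/5: ceiling(5/2) = 3, use 1/3
1/15: ceiling(15/1) = 15, use 1/15
Result: 2/5 = 1/3 + 1/15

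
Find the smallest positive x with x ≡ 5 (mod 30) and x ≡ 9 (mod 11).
185

Using Chinese Remainder Theorem:
M = 30 × 11 = 330
M1 = 11, M2 = 30
y1 = 11^(-1) mod 30 = 11
y2 = 30^(-1) mod 11 = 7
x = (5×11×11 + 9×30×7) mod 330 = 185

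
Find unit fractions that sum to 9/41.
1/5 + 1/52 + 1/3554 + 1/18942820

Greedy algorithm:
9/41: ceiling(41/9) = 5, use 1/5
4/205: ceiling(205/4) = 52, use 1/52
3/10660: ceiling(10660/3) = 3554, use 1/3554
1/18942820: ceiling(18942820/1) = 18942820, use 1/18942820
Result: 9/41 = 1/5 + 1/52 + 1/3554 + 1/18942820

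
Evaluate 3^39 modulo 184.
131

Repeated squaring. Binary of 39 = 100111.
3^1 ≡ 3 (mod 184); 3^2 ≡ 9 (mod 184); 3^4 ≡ 81 (mod 184); 3^8 ≡ 121 (mod 184); 3^16 ≡ 105 (mod 184); 3^32 ≡ 169 (mod 184)
3^39 = 3^1 × 3^2 × 3^4 × 3^32 ≡ 131 (mod 184)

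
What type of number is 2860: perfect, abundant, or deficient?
abundant

Proper divisors of 2860: sum = 1 + 2 + 4 + 5 + 10 + 11 + 13 + 20 + ... + 286 + 572 + 715 + 1430 (23 divisors) = 4196
Since 4196 > 2860, 2860 is abundant.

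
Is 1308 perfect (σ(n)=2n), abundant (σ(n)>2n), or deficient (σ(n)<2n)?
abundant

Proper divisors of 1308: sum = 1 + 2 + 3 + 4 + 6 + 12 + 109 + 218 + 327 + 436 + 654 = 1772
Since 1772 > 1308, 1308 is abundant.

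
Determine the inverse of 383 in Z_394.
179

gcd(383, 394) = 1, so the inverse exists.
Extended Euclidean algorithm on (394, 383):
394 = 1 × 383 + 11  ⟹  11 = (1)·394 + (-1)·383
383 = 34 × 11 + 9  ⟹  9 = (-34)·394 + (35)·383
11 = 1 × 9 + 2  ⟹  2 = (35)·394 + (-36)·383
9 = 4 × 2 + 1  ⟹  1 = (-174)·394 + (179)·383
So (179)·383 ≡ 1 (mod 394), i.e. 383^(-1) ≡ 179 (mod 394).
Check: 383 × 179 = 68557 ≡ 1 (mod 394)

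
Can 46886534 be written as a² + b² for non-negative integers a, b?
Not possible

Factorization: 46886534 = 2 × 41 × 83^3
By Fermat: n is sum of two squares iff every prime p ≡ 3 (mod 4) appears to even power.
Prime(s) ≡ 3 (mod 4) with odd exponent: [(83, 3)]
Therefore 46886534 cannot be expressed as a² + b².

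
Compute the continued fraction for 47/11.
[4; 3, 1, 2]

Euclidean algorithm steps:
47 = 4 × 11 + 3
11 = 3 × 3 + 2
3 = 1 × 2 + 1
2 = 2 × 1 + 0
Continued fraction: [4; 3, 1, 2]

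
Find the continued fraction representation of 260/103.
[2; 1, 1, 9, 1, 4]

Euclidean algorithm steps:
260 = 2 × 103 + 54
103 = 1 × 54 + 49
54 = 1 × 49 + 5
49 = 9 × 5 + 4
5 = 1 × 4 + 1
4 = 4 × 1 + 0
Continued fraction: [2; 1, 1, 9, 1, 4]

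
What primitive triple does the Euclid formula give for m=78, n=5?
(6059, 780, 6109)

Euclid's formula: a = m² - n², b = 2mn, c = m² + n²
m = 78, n = 5
a = 78² - 5² = 6084 - 25 = 6059
b = 2 × 78 × 5 = 780
c = 78² + 5² = 6084 + 25 = 6109
Verification: 6059² + 780² = 36711481 + 608400 = 37319881 = 6109² ✓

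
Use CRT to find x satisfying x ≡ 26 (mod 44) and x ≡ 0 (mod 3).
114

Using Chinese Remainder Theorem:
M = 44 × 3 = 132
M1 = 3, M2 = 44
y1 = 3^(-1) mod 44 = 15
y2 = 44^(-1) mod 3 = 2
x = (26×3×15 + 0×44×2) mod 132 = 114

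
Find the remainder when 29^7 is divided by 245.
99

Repeated squaring. Binary of 7 = 111.
29^1 ≡ 29 (mod 245); 29^2 ≡ 106 (mod 245); 29^4 ≡ 211 (mod 245)
29^7 = 29^1 × 29^2 × 29^4 ≡ 99 (mod 245)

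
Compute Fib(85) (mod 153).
80

Matrix identity: Q^n = [[F_(n+1), F_n], [F_n, F_(n-1)]] with Q = [[1,1],[1,0]].
n = 85 = 1010101₂. Square-and-multiply, entries mod 153:
Q^1 = [[1,1],[1,0]]
Q^2 = (Q^1)² = [[2,1],[1,1]]
Q^5 = (Q^2)²·Q = [[8,5],[5,3]]
Q^10 = (Q^5)² = [[89,55],[55,34]]
Q^21 = (Q^10)²·Q = [[116,83],[83,33]]
Q^42 = (Q^21)² = [[149,127],[127,22]]
Q^85 = (Q^42)²·Q = [[71,80],[80,144]]
F_85 mod 153 = Q^85[0][1] = 80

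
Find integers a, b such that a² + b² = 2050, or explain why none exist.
5² + 45² (a=5, b=45)

Factorization: 2050 = 2 × 5^2 × 41
By Fermat: n is sum of two squares iff every prime p ≡ 3 (mod 4) appears to even power.
All primes ≡ 3 (mod 4) appear to even power.
Search a = 0, 1, 2, … for 2050 - a² a perfect square: first hit at a = 5: 2050 - 25 = 2025 = 45².
2050 = 5² + 45² = 25 + 2025 ✓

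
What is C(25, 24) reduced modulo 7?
4

Using Lucas' theorem:
Write n=25 and k=24 in base 7:
n in base 7: [3, 4]
k in base 7: [3, 3]
C(25,24) mod 7 = ∏ C(n_i, k_i) mod 7
Digit binomials (mod 7): C(3,3) = 1; C(4,3) = 4
Product: 1 × 4 = 4 ≡ 4 (mod 7)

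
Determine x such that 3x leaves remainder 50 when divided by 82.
x ≡ 44 (mod 82)

gcd(3, 82) = 1, which divides 50, so solutions exist.
Find 3^(-1) mod 82 by the extended Euclidean algorithm:
82 = 27 × 3 + 1  ⟹  1 = (1)·82 + (-27)·3
So (-27)·3 ≡ 1 (mod 82), i.e. 3^(-1) ≡ -27 ≡ 55 (mod 82).
x ≡ 55 × 50 = 2750 ≡ 44 (mod 82).
Check: 3 × 44 = 132 ≡ 50 (mod 82).
Unique solution: x ≡ 44 (mod 82)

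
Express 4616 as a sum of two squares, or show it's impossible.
46² + 50² (a=46, b=50)

Factorization: 4616 = 2^3 × 577
By Fermat: n is sum of two squares iff every prime p ≡ 3 (mod 4) appears to even power.
All primes ≡ 3 (mod 4) appear to even power.
Search a = 0, 1, 2, … for 4616 - a² a perfect square: first hit at a = 46: 4616 - 2116 = 2500 = 50².
4616 = 46² + 50² = 2116 + 2500 ✓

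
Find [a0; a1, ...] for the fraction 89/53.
[1; 1, 2, 8, 2]

Euclidean algorithm steps:
89 = 1 × 53 + 36
53 = 1 × 36 + 17
36 = 2 × 17 + 2
17 = 8 × 2 + 1
2 = 2 × 1 + 0
Continued fraction: [1; 1, 2, 8, 2]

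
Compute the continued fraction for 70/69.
[1; 69]

Euclidean algorithm steps:
70 = 1 × 69 + 1
69 = 69 × 1 + 0
Continued fraction: [1; 69]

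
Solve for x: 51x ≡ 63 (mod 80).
x ≡ 53 (mod 80)

gcd(51, 80) = 1, which divides 63, so solutions exist.
Find 51^(-1) mod 80 by the extended Euclidean algorithm:
80 = 1 × 51 + 29  ⟹  29 = (1)·80 + (-1)·51
51 = 1 × 29 + 22  ⟹  22 = (-1)·80 + (2)·51
29 = 1 × 22 + 7  ⟹  7 = (2)·80 + (-3)·51
22 = 3 × 7 + 1  ⟹  1 = (-7)·80 + (11)·51
So (11)·51 ≡ 1 (mod 80), i.e. 51^(-1) ≡ 11 (mod 80).
x ≡ 11 × 63 = 693 ≡ 53 (mod 80).
Check: 51 × 53 = 2703 ≡ 63 (mod 80).
Unique solution: x ≡ 53 (mod 80)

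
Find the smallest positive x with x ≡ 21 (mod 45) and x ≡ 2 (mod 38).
876

Using Chinese Remainder Theorem:
M = 45 × 38 = 1710
M1 = 38, M2 = 45
y1 = 38^(-1) mod 45 = 32
y2 = 45^(-1) mod 38 = 11
x = (21×38×32 + 2×45×11) mod 1710 = 876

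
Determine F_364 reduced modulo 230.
43

Matrix identity: Q^n = [[F_(n+1), F_n], [F_n, F_(n-1)]] with Q = [[1,1],[1,0]].
n = 364 = 101101100₂. Square-and-multiply, entries mod 230:
Q^1 = [[1,1],[1,0]]
Q^2 = (Q^1)² = [[2,1],[1,1]]
Q^5 = (Q^2)²·Q = [[8,5],[5,3]]
Q^11 = (Q^5)²·Q = [[144,89],[89,55]]
Q^22 = (Q^11)² = [[137,1],[1,136]]
Q^45 = (Q^22)²·Q = [[183,140],[140,43]]
Q^91 = (Q^45)²·Q = [[89,189],[189,130]]
Q^182 = (Q^91)² = [[172,221],[221,181]]
Q^364 = (Q^182)² = [[225,43],[43,182]]
F_364 mod 230 = Q^364[0][1] = 43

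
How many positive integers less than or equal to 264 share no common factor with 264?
80

264 = 2^3 × 3 × 11
φ(n) = n × ∏(1 - 1/p) for each prime p dividing n
φ(264) = 264 × (1 - 1/2) × (1 - 1/3) × (1 - 1/11) = 80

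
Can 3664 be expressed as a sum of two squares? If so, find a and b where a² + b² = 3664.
8² + 60² (a=8, b=60)

Factorization: 3664 = 2^4 × 229
By Fermat: n is sum of two squares iff every prime p ≡ 3 (mod 4) appears to even power.
All primes ≡ 3 (mod 4) appear to even power.
Search a = 0, 1, 2, … for 3664 - a² a perfect square: first hit at a = 8: 3664 - 64 = 3600 = 60².
3664 = 8² + 60² = 64 + 3600 ✓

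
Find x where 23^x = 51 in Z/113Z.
22

Baby-step giant-step with step n = ⌈√113⌉ = 11.
Baby steps 23^j mod 113 (j:value) for j=0..10: 0:1, 1:23, 2:77, 3:76, 4:53, 5:89, 6:13, 7:73, 8:97, 9:84, 10:11.
Giant-step multiplier: 23^(-11) ≡ 23^(112-11) = 23^101 ≡ 67 (mod 113).
Giant steps γ_i = 51·67^i mod 113: γ_0=51, γ_1=27, γ_2=1 (in table at j=0).
x = i·n + j = 2·11 + 0 = 22.
Check: 23^22 ≡ 51 (mod 113).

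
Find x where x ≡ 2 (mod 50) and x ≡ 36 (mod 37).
702

Using Chinese Remainder Theorem:
M = 50 × 37 = 1850
M1 = 37, M2 = 50
y1 = 37^(-1) mod 50 = 23
y2 = 50^(-1) mod 37 = 20
x = (2×37×23 + 36×50×20) mod 1850 = 702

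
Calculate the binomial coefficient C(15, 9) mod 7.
0

Using Lucas' theorem:
Write n=15 and k=9 in base 7:
n in base 7: [2, 1]
k in base 7: [1, 2]
C(15,9) mod 7 = ∏ C(n_i, k_i) mod 7
Digit binomials (mod 7): C(2,1) = 2; C(1,2) = 0 (k_i > n_i)
Product: 2 × 0 = 0 ≡ 0 (mod 7)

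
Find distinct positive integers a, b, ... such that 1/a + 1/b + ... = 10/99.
1/10 + 1/990

Greedy algorithm:
10/99: ceiling(99/10) = 10, use 1/10
1/990: ceiling(990/1) = 990, use 1/990
Result: 10/99 = 1/10 + 1/990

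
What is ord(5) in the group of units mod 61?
30

61 is prime, so ord(5) divides φ(61) = 60.
Divisors of 60: 1, 2, 3, 4, 5, 6, 10, 12, 15, 20, 30, 60.
Repeated squaring: 5^1 ≡ 5, 5^2 ≡ 25, 5^4 ≡ 15, 5^8 ≡ 42, 5^16 ≡ 56, 5^32 ≡ 25 (mod 61).
Test 5^d mod 61 for each divisor d in increasing order:
5^1 ≡ 5
5^2 ≡ 25
5^3 = 5^2·5^1 ≡ 3
5^4 ≡ 15
5^5 = 5^4·5^1 ≡ 14
5^6 = 5^4·5^2 ≡ 9
5^10 = 5^8·5^2 ≡ 13
5^12 = 5^8·5^4 ≡ 20
5^15 = 5^8·5^4·5^2·5^1 ≡ 60
5^20 = 5^16·5^4 ≡ 47
5^30 = 5^16·5^8·5^4·5^2 ≡ 1  ← first divisor giving 1
The order is 30.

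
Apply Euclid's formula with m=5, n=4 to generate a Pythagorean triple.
(9, 40, 41)

Euclid's formula: a = m² - n², b = 2mn, c = m² + n²
m = 5, n = 4
a = 5² - 4² = 25 - 16 = 9
b = 2 × 5 × 4 = 40
c = 5² + 4² = 25 + 16 = 41
Verification: 9² + 40² = 81 + 1600 = 1681 = 41² ✓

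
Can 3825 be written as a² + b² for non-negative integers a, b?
15² + 60² (a=15, b=60)

Factorization: 3825 = 3^2 × 5^2 × 17
By Fermat: n is sum of two squares iff every prime p ≡ 3 (mod 4) appears to even power.
All primes ≡ 3 (mod 4) appear to even power.
Search a = 0, 1, 2, … for 3825 - a² a perfect square: first hit at a = 15: 3825 - 225 = 3600 = 60².
3825 = 15² + 60² = 225 + 3600 ✓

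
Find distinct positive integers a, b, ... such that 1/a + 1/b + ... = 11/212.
1/20 + 1/530

Greedy algorithm:
11/212: ceiling(212/11) = 20, use 1/20
1/530: ceiling(530/1) = 530, use 1/530
Result: 11/212 = 1/20 + 1/530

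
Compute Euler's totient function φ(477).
312

477 = 3^2 × 53
φ(n) = n × ∏(1 - 1/p) for each prime p dividing n
φ(477) = 477 × (1 - 1/3) × (1 - 1/53) = 312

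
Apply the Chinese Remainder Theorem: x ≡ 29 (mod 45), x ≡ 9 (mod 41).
1649

Using Chinese Remainder Theorem:
M = 45 × 41 = 1845
M1 = 41, M2 = 45
y1 = 41^(-1) mod 45 = 11
y2 = 45^(-1) mod 41 = 31
x = (29×41×11 + 9×45×31) mod 1845 = 1649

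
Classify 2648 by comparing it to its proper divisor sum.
deficient

Proper divisors of 2648: sum = 1 + 2 + 4 + 8 + 331 + 662 + 1324 = 2332
Since 2332 < 2648, 2648 is deficient.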